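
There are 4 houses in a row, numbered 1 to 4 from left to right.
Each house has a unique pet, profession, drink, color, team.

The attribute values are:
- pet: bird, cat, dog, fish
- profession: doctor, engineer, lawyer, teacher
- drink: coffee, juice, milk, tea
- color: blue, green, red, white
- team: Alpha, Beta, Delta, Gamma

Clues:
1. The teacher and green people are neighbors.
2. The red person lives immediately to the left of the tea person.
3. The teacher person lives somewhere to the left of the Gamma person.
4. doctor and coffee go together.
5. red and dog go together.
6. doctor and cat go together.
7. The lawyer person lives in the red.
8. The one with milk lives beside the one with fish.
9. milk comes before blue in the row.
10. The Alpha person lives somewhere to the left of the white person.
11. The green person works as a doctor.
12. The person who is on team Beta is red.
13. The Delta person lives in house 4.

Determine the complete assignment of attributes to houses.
Solution:

House | Pet | Profession | Drink | Color | Team
-----------------------------------------------
  1   | dog | lawyer | milk | red | Beta
  2   | fish | teacher | tea | blue | Alpha
  3   | cat | doctor | coffee | green | Gamma
  4   | bird | engineer | juice | white | Delta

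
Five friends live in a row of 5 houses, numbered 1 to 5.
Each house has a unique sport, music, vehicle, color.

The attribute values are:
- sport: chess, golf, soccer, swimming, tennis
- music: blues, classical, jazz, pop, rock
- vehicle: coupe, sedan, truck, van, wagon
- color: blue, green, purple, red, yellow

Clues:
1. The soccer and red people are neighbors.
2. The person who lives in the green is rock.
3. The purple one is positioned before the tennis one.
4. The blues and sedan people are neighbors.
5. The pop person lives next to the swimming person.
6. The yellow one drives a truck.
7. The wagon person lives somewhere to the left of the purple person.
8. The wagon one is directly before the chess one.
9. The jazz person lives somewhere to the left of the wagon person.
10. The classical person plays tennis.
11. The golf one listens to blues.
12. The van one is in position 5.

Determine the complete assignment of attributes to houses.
Solution:

House | Sport | Music | Vehicle | Color
---------------------------------------
  1   | soccer | jazz | truck | yellow
  2   | golf | blues | wagon | red
  3   | chess | pop | sedan | purple
  4   | swimming | rock | coupe | green
  5   | tennis | classical | van | blue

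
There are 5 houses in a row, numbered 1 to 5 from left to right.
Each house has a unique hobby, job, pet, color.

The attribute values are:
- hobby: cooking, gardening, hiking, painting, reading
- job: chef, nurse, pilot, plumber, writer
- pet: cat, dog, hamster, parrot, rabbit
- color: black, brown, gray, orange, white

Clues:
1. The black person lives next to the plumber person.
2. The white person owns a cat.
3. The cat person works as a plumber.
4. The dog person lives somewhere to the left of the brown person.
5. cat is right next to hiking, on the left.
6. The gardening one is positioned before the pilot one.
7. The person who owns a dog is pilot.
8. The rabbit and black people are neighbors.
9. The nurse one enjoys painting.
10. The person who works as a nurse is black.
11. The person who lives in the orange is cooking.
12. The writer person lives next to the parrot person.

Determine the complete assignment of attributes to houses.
Solution:

House | Hobby | Job | Pet | Color
---------------------------------
  1   | cooking | writer | rabbit | orange
  2   | painting | nurse | parrot | black
  3   | gardening | plumber | cat | white
  4   | hiking | pilot | dog | gray
  5   | reading | chef | hamster | brown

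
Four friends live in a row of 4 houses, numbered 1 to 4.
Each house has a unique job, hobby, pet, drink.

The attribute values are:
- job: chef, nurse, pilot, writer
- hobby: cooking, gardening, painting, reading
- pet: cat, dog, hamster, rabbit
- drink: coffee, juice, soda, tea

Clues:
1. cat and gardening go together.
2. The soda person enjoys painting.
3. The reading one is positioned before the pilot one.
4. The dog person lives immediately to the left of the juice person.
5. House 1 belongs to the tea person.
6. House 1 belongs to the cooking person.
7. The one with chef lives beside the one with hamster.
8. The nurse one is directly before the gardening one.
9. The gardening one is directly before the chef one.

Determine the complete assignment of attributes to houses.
Solution:

House | Job | Hobby | Pet | Drink
---------------------------------
  1   | nurse | cooking | dog | tea
  2   | writer | gardening | cat | juice
  3   | chef | reading | rabbit | coffee
  4   | pilot | painting | hamster | soda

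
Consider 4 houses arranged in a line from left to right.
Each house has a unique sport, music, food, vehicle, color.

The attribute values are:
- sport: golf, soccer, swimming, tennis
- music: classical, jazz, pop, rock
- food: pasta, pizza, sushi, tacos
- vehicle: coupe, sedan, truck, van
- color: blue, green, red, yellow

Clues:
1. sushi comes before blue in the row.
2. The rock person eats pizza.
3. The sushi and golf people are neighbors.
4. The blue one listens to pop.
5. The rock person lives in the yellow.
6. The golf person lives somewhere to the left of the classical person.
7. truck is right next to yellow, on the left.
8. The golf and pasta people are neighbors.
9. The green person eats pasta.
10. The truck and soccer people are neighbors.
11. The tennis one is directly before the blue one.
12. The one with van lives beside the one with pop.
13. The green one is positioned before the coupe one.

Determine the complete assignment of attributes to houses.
Solution:

House | Sport | Music | Food | Vehicle | Color
----------------------------------------------
  1   | tennis | jazz | sushi | van | red
  2   | golf | pop | tacos | sedan | blue
  3   | swimming | classical | pasta | truck | green
  4   | soccer | rock | pizza | coupe | yellow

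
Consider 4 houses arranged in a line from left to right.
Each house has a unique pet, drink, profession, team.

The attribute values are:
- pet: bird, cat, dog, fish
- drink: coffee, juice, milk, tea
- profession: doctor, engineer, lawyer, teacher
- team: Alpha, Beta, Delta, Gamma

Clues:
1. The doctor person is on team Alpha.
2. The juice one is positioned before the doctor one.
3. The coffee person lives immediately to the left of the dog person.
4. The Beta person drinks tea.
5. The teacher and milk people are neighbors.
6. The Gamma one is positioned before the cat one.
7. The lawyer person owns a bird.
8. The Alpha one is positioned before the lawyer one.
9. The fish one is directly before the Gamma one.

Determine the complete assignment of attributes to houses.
Solution:

House | Pet | Drink | Profession | Team
---------------------------------------
  1   | fish | coffee | engineer | Delta
  2   | dog | juice | teacher | Gamma
  3   | cat | milk | doctor | Alpha
  4   | bird | tea | lawyer | Beta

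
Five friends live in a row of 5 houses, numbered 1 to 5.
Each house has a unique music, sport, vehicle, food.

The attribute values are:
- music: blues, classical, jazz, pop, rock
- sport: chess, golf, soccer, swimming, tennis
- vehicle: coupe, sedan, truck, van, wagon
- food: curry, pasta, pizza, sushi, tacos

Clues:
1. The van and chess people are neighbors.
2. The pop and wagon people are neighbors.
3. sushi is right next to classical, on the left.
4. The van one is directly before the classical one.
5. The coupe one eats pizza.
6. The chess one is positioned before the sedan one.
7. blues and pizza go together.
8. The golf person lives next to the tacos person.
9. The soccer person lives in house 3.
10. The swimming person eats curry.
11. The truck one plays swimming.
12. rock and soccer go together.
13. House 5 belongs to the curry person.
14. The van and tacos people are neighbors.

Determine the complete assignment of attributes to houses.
Solution:

House | Music | Sport | Vehicle | Food
--------------------------------------
  1   | pop | golf | van | sushi
  2   | classical | chess | wagon | tacos
  3   | rock | soccer | sedan | pasta
  4   | blues | tennis | coupe | pizza
  5   | jazz | swimming | truck | curry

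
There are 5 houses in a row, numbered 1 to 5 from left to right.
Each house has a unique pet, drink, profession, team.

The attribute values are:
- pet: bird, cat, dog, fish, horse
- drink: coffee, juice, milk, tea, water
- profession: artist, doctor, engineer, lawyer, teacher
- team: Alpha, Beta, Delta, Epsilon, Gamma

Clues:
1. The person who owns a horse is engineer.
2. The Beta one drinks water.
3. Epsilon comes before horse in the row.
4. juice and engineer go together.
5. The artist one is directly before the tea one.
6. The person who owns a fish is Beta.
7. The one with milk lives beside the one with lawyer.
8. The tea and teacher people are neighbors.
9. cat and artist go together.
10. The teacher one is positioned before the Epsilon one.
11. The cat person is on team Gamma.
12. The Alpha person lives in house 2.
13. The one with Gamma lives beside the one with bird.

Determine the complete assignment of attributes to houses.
Solution:

House | Pet | Drink | Profession | Team
---------------------------------------
  1   | cat | milk | artist | Gamma
  2   | bird | tea | lawyer | Alpha
  3   | fish | water | teacher | Beta
  4   | dog | coffee | doctor | Epsilon
  5   | horse | juice | engineer | Delta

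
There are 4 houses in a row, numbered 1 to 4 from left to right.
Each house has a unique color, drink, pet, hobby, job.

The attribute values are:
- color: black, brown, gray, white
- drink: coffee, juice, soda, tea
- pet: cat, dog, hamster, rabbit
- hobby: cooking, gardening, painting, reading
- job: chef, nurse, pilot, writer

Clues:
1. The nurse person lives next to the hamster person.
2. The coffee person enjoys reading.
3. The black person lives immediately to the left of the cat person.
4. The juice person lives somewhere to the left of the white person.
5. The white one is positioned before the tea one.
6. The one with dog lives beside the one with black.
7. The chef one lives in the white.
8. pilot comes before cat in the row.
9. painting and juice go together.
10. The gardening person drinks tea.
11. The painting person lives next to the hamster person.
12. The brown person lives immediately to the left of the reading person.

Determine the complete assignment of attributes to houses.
Solution:

House | Color | Drink | Pet | Hobby | Job
-----------------------------------------
  1   | brown | juice | dog | painting | nurse
  2   | black | coffee | hamster | reading | pilot
  3   | white | soda | cat | cooking | chef
  4   | gray | tea | rabbit | gardening | writer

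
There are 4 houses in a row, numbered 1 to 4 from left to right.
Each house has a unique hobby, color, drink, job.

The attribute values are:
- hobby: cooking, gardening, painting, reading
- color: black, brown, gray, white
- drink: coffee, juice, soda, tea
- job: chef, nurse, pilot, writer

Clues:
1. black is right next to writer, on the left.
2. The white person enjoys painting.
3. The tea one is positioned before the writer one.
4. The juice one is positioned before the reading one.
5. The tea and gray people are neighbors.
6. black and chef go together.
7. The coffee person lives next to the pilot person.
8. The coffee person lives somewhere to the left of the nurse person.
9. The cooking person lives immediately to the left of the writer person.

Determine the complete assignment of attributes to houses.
Solution:

House | Hobby | Color | Drink | Job
-----------------------------------
  1   | cooking | black | tea | chef
  2   | gardening | gray | coffee | writer
  3   | painting | white | juice | pilot
  4   | reading | brown | soda | nurse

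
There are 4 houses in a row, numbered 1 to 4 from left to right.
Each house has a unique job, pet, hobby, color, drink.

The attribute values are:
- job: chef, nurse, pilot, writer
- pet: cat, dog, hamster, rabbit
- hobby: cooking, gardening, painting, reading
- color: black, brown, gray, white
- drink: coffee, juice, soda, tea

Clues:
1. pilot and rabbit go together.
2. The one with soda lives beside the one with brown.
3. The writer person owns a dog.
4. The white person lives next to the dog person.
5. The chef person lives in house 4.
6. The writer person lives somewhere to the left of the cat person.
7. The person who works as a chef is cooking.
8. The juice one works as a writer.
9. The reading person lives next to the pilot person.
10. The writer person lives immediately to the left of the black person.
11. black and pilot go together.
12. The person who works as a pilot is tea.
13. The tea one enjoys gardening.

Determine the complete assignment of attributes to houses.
Solution:

House | Job | Pet | Hobby | Color | Drink
-----------------------------------------
  1   | nurse | hamster | painting | white | soda
  2   | writer | dog | reading | brown | juice
  3   | pilot | rabbit | gardening | black | tea
  4   | chef | cat | cooking | gray | coffee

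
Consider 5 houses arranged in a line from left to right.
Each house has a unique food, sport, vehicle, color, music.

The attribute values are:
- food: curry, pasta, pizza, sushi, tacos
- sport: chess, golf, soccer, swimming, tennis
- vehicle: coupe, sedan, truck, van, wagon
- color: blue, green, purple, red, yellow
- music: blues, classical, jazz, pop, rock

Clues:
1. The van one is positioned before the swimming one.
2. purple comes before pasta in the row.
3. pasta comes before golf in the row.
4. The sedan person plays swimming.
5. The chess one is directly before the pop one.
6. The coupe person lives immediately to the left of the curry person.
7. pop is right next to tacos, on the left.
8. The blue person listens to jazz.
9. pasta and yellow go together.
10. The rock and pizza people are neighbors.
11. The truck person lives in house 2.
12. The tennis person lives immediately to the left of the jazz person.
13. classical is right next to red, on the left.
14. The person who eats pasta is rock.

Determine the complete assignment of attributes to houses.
Solution:

House | Food | Sport | Vehicle | Color | Music
----------------------------------------------
  1   | sushi | chess | coupe | purple | classical
  2   | curry | tennis | truck | red | pop
  3   | tacos | soccer | van | blue | jazz
  4   | pasta | swimming | sedan | yellow | rock
  5   | pizza | golf | wagon | green | blues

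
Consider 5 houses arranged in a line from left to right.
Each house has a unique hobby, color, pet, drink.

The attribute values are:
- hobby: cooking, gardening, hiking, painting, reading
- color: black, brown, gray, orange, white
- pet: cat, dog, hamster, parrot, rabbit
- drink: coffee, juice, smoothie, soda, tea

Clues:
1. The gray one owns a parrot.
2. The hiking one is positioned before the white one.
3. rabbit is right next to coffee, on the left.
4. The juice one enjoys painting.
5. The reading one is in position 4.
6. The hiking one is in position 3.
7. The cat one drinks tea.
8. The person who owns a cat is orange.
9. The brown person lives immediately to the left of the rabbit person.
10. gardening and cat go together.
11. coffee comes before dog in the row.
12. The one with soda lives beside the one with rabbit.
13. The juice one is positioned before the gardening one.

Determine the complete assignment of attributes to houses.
Solution:

House | Hobby | Color | Pet | Drink
-----------------------------------
  1   | cooking | brown | hamster | soda
  2   | painting | black | rabbit | juice
  3   | hiking | gray | parrot | coffee
  4   | reading | white | dog | smoothie
  5   | gardening | orange | cat | tea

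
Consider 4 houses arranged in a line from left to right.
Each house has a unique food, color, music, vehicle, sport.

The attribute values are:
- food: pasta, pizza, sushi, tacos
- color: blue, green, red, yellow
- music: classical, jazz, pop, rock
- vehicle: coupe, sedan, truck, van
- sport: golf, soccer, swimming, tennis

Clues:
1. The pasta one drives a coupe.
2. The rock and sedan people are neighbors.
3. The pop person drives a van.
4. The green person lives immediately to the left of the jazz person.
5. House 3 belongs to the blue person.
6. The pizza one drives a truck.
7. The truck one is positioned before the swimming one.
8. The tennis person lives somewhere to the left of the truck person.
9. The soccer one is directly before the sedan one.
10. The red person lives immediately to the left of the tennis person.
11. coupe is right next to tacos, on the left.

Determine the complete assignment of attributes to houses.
Solution:

House | Food | Color | Music | Vehicle | Sport
----------------------------------------------
  1   | pasta | red | rock | coupe | soccer
  2   | tacos | green | classical | sedan | tennis
  3   | pizza | blue | jazz | truck | golf
  4   | sushi | yellow | pop | van | swimming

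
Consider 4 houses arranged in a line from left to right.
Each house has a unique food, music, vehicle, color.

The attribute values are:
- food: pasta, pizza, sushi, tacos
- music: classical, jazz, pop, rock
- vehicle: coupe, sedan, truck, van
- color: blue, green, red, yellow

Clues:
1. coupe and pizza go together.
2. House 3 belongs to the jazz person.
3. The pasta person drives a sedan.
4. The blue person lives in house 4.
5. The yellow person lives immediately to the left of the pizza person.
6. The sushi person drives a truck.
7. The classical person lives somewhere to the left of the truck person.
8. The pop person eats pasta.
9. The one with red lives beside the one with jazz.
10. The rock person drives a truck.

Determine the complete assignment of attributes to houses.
Solution:

House | Food | Music | Vehicle | Color
--------------------------------------
  1   | pasta | pop | sedan | yellow
  2   | pizza | classical | coupe | red
  3   | tacos | jazz | van | green
  4   | sushi | rock | truck | blue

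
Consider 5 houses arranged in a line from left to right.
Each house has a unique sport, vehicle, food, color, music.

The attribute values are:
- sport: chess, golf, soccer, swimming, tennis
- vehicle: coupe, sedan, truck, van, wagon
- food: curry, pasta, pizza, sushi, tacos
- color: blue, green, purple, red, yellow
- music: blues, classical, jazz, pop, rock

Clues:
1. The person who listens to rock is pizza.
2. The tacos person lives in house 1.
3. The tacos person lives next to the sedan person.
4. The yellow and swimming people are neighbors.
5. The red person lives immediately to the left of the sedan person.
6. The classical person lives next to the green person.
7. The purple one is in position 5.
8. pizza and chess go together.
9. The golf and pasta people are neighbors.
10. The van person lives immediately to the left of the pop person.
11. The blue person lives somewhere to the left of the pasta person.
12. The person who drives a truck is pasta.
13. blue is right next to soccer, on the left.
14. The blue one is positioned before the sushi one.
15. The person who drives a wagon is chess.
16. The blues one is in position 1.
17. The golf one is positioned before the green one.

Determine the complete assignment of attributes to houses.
Solution:

House | Sport | Vehicle | Food | Color | Music
----------------------------------------------
  1   | tennis | van | tacos | red | blues
  2   | golf | sedan | curry | blue | pop
  3   | soccer | truck | pasta | yellow | classical
  4   | swimming | coupe | sushi | green | jazz
  5   | chess | wagon | pizza | purple | rock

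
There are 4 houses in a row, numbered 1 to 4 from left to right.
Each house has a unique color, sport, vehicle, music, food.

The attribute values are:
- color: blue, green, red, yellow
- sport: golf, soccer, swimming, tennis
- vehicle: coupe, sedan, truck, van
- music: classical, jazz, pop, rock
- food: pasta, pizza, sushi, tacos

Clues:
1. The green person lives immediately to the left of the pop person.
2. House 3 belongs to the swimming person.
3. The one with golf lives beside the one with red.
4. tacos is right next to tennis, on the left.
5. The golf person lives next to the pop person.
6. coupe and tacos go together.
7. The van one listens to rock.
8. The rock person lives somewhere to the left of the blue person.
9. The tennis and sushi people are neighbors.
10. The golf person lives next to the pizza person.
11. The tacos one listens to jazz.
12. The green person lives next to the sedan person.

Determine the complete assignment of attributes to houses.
Solution:

House | Color | Sport | Vehicle | Music | Food
----------------------------------------------
  1   | green | golf | coupe | jazz | tacos
  2   | red | tennis | sedan | pop | pizza
  3   | yellow | swimming | van | rock | sushi
  4   | blue | soccer | truck | classical | pasta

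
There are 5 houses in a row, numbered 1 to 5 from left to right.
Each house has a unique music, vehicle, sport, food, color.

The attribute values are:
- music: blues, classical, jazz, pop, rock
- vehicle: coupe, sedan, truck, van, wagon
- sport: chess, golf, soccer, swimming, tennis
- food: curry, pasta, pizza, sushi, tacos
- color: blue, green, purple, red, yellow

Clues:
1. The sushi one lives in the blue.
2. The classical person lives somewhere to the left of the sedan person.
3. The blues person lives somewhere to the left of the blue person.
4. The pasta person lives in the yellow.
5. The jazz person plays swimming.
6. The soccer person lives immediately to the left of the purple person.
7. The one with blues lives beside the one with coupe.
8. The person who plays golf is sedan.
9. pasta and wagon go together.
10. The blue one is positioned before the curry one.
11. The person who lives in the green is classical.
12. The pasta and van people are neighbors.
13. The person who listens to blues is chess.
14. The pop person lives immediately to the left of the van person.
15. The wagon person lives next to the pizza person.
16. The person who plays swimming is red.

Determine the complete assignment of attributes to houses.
Solution:

House | Music | Vehicle | Sport | Food | Color
----------------------------------------------
  1   | pop | wagon | soccer | pasta | yellow
  2   | blues | van | chess | pizza | purple
  3   | classical | coupe | tennis | tacos | green
  4   | rock | sedan | golf | sushi | blue
  5   | jazz | truck | swimming | curry | red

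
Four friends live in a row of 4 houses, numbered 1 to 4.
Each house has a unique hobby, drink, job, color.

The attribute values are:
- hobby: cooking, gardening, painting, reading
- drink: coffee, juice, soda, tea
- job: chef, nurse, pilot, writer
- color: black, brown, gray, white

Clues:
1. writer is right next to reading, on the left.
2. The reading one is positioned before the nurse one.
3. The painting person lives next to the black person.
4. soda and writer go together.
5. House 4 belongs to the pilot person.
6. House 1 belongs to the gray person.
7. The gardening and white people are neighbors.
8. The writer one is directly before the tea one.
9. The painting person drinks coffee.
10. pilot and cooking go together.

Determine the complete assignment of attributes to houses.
Solution:

House | Hobby | Drink | Job | Color
-----------------------------------
  1   | gardening | soda | writer | gray
  2   | reading | tea | chef | white
  3   | painting | coffee | nurse | brown
  4   | cooking | juice | pilot | black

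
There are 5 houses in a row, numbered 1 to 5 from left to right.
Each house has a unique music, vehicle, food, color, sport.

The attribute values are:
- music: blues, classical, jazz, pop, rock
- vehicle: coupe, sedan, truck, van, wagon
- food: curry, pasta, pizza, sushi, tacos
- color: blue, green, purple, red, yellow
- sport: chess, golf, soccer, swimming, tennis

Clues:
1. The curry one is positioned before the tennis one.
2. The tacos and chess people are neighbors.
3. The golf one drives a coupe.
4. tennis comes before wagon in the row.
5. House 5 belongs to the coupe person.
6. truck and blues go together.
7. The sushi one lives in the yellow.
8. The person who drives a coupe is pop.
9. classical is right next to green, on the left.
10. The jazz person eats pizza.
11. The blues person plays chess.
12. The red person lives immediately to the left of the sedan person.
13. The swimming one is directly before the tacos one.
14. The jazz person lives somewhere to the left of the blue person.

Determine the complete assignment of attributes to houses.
Solution:

House | Music | Vehicle | Food | Color | Sport
----------------------------------------------
  1   | classical | van | curry | red | swimming
  2   | rock | sedan | tacos | green | tennis
  3   | blues | truck | sushi | yellow | chess
  4   | jazz | wagon | pizza | purple | soccer
  5   | pop | coupe | pasta | blue | golf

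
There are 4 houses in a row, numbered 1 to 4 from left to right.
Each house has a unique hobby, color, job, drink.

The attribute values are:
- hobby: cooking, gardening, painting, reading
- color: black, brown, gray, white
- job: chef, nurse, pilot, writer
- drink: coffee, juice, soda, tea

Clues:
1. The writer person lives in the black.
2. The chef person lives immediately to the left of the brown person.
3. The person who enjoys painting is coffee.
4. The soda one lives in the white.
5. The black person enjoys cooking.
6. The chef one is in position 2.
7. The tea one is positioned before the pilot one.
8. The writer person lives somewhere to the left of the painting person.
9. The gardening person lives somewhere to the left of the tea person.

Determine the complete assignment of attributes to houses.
Solution:

House | Hobby | Color | Job | Drink
-----------------------------------
  1   | cooking | black | writer | juice
  2   | gardening | white | chef | soda
  3   | reading | brown | nurse | tea
  4   | painting | gray | pilot | coffee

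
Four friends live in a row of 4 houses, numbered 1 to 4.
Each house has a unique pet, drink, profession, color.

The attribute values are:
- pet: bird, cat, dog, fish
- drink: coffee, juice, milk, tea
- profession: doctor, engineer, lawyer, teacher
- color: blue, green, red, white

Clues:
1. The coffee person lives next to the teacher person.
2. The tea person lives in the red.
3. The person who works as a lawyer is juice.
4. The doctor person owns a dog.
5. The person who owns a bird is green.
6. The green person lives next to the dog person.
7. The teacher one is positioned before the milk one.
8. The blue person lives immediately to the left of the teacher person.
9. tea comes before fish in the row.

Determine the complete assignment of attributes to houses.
Solution:

House | Pet | Drink | Profession | Color
----------------------------------------
  1   | bird | juice | lawyer | green
  2   | dog | coffee | doctor | blue
  3   | cat | tea | teacher | red
  4   | fish | milk | engineer | white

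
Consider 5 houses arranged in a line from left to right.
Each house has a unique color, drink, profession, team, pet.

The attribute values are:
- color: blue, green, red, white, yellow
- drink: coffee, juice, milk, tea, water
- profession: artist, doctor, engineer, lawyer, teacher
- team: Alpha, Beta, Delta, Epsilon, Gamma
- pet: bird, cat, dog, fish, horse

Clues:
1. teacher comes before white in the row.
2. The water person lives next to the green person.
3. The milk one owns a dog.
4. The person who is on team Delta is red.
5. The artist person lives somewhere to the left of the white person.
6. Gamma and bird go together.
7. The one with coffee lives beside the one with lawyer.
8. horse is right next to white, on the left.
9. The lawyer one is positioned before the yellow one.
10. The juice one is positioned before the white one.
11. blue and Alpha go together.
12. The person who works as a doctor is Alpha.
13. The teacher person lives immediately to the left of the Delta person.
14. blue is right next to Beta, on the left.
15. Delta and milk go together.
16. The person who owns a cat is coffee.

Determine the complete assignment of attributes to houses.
Solution:

House | Color | Drink | Profession | Team | Pet
-----------------------------------------------
  1   | blue | water | doctor | Alpha | fish
  2   | green | coffee | teacher | Beta | cat
  3   | red | milk | lawyer | Delta | dog
  4   | yellow | juice | artist | Epsilon | horse
  5   | white | tea | engineer | Gamma | bird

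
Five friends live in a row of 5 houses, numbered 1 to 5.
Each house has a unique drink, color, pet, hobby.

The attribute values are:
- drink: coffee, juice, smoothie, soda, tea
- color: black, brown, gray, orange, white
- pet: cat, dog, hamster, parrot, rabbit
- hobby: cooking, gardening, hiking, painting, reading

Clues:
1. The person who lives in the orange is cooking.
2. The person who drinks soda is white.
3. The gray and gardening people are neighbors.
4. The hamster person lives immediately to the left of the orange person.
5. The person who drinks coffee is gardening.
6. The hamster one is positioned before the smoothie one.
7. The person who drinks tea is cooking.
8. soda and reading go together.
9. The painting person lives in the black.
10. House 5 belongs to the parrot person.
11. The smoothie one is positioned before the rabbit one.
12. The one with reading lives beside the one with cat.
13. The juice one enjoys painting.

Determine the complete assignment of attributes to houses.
Solution:

House | Drink | Color | Pet | Hobby
-----------------------------------
  1   | soda | white | hamster | reading
  2   | tea | orange | cat | cooking
  3   | smoothie | gray | dog | hiking
  4   | coffee | brown | rabbit | gardening
  5   | juice | black | parrot | painting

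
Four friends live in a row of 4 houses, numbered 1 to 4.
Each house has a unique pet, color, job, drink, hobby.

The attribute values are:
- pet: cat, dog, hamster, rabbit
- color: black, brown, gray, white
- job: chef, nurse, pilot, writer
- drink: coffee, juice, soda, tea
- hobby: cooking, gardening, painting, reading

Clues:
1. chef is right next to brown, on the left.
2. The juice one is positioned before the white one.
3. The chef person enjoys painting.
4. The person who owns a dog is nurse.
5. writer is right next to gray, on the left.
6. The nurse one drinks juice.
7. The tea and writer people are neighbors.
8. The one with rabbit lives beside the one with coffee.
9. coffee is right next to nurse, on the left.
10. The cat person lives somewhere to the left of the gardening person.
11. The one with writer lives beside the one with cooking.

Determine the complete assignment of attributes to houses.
Solution:

House | Pet | Color | Job | Drink | Hobby
-----------------------------------------
  1   | rabbit | black | chef | tea | painting
  2   | cat | brown | writer | coffee | reading
  3   | dog | gray | nurse | juice | cooking
  4   | hamster | white | pilot | soda | gardening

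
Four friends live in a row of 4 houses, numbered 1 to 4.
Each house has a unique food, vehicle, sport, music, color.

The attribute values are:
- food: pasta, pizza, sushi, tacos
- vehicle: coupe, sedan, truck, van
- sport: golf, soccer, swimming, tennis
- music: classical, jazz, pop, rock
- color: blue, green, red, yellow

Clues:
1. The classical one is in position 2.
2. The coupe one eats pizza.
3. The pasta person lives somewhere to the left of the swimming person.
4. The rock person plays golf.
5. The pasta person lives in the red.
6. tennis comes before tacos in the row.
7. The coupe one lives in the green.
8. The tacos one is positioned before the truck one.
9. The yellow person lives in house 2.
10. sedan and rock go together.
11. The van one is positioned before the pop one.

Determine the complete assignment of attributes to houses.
Solution:

House | Food | Vehicle | Sport | Music | Color
----------------------------------------------
  1   | pizza | coupe | tennis | jazz | green
  2   | tacos | van | soccer | classical | yellow
  3   | pasta | sedan | golf | rock | red
  4   | sushi | truck | swimming | pop | blue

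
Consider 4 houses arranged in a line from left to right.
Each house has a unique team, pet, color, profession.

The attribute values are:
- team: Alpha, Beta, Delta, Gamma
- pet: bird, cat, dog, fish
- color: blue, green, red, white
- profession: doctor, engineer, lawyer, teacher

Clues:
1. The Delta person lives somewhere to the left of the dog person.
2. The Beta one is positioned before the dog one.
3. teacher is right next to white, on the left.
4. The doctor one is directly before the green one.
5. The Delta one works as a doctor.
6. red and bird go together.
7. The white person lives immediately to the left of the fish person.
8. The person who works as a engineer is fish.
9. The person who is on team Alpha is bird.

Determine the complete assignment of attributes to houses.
Solution:

House | Team | Pet | Color | Profession
---------------------------------------
  1   | Alpha | bird | red | teacher
  2   | Delta | cat | white | doctor
  3   | Beta | fish | green | engineer
  4   | Gamma | dog | blue | lawyer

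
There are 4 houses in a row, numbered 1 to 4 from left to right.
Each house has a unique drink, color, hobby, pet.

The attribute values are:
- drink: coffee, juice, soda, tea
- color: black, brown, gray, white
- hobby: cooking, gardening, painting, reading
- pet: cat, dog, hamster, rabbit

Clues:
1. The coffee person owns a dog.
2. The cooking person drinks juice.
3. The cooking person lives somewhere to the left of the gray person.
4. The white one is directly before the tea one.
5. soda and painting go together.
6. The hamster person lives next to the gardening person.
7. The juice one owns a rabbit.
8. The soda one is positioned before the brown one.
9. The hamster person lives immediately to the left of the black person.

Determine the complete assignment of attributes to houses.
Solution:

House | Drink | Color | Hobby | Pet
-----------------------------------
  1   | soda | white | painting | hamster
  2   | tea | black | gardening | cat
  3   | juice | brown | cooking | rabbit
  4   | coffee | gray | reading | dog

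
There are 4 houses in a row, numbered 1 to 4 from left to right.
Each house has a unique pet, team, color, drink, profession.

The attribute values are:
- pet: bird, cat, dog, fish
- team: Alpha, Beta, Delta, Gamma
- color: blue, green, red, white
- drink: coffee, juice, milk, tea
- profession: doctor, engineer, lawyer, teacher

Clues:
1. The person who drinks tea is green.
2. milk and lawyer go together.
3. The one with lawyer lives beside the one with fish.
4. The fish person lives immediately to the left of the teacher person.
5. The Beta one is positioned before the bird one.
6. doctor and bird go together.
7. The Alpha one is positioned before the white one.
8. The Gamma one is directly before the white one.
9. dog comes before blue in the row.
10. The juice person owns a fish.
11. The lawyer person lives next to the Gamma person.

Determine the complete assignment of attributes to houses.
Solution:

House | Pet | Team | Color | Drink | Profession
-----------------------------------------------
  1   | dog | Alpha | red | milk | lawyer
  2   | fish | Gamma | blue | juice | engineer
  3   | cat | Beta | white | coffee | teacher
  4   | bird | Delta | green | tea | doctor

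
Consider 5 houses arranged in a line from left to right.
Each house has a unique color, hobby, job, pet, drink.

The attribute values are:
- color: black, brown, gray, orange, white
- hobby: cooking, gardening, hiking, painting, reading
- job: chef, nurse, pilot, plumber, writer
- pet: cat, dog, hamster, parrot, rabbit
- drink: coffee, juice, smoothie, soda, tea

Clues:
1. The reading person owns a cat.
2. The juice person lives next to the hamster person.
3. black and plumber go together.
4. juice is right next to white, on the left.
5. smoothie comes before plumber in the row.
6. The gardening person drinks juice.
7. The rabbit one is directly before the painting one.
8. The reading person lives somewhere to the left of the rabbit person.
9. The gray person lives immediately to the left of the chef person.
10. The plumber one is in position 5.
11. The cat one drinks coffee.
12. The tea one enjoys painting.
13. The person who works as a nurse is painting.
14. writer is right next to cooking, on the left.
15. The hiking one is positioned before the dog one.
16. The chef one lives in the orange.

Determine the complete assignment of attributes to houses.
Solution:

House | Color | Hobby | Job | Pet | Drink
-----------------------------------------
  1   | gray | reading | pilot | cat | coffee
  2   | orange | gardening | chef | rabbit | juice
  3   | white | painting | nurse | hamster | tea
  4   | brown | hiking | writer | parrot | smoothie
  5   | black | cooking | plumber | dog | soda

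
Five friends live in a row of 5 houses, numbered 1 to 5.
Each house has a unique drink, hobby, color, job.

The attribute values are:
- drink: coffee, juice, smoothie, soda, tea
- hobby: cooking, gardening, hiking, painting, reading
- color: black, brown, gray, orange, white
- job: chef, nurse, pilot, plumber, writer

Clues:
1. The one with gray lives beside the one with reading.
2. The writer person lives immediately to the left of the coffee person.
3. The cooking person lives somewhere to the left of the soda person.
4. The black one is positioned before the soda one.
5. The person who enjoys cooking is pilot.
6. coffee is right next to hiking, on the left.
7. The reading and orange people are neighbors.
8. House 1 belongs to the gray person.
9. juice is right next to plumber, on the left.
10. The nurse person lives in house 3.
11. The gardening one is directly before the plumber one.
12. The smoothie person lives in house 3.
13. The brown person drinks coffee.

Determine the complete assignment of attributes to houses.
Solution:

House | Drink | Hobby | Color | Job
-----------------------------------
  1   | juice | gardening | gray | writer
  2   | coffee | reading | brown | plumber
  3   | smoothie | hiking | orange | nurse
  4   | tea | cooking | black | pilot
  5   | soda | painting | white | chef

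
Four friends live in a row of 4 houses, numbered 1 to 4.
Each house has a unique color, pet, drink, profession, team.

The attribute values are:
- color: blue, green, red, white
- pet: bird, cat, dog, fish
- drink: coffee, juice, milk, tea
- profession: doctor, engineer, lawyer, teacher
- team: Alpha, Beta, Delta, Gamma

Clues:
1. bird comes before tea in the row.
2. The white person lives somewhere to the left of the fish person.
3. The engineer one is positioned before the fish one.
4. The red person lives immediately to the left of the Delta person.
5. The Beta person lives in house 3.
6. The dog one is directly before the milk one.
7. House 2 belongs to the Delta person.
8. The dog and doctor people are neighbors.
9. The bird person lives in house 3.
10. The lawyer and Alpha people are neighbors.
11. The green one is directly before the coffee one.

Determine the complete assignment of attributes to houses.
Solution:

House | Color | Pet | Drink | Profession | Team
-----------------------------------------------
  1   | red | dog | juice | engineer | Gamma
  2   | green | cat | milk | doctor | Delta
  3   | white | bird | coffee | lawyer | Beta
  4   | blue | fish | tea | teacher | Alpha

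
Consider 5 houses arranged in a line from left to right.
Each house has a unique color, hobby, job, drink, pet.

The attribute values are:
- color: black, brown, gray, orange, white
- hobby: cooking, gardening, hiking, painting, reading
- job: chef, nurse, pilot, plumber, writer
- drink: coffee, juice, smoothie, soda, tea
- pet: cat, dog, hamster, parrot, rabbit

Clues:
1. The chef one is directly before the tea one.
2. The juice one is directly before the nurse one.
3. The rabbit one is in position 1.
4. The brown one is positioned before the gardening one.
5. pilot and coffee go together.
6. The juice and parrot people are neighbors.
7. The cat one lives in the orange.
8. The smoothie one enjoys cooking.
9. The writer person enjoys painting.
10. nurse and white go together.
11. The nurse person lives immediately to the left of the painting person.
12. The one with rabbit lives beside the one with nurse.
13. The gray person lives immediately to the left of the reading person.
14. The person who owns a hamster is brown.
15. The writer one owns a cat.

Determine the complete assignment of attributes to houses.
Solution:

House | Color | Hobby | Job | Drink | Pet
-----------------------------------------
  1   | gray | hiking | chef | juice | rabbit
  2   | white | reading | nurse | tea | parrot
  3   | orange | painting | writer | soda | cat
  4   | brown | cooking | plumber | smoothie | hamster
  5   | black | gardening | pilot | coffee | dog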